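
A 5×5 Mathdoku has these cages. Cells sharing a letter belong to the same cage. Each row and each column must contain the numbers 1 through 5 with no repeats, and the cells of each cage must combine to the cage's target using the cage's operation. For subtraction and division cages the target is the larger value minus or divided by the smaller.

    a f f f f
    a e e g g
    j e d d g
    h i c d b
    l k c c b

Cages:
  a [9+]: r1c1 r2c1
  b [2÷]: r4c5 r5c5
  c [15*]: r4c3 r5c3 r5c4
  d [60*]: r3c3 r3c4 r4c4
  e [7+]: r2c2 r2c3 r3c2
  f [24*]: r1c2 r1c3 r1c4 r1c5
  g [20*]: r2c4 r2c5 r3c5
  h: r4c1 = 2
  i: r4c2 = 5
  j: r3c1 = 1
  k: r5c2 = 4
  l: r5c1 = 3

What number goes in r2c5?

5

Cage j is a single given cell; hence r3c1 = 1.
H is a freebie, so r4c1 = 2.
I is a freebie; hence r4c2 = 5.
L is a freebie, which forces r5c1 = 3.
Cage k is given, so r5c2 = 4.
Cage c has product 15, leaving r4c3 = 3.
Row 4 already has 3, so r4c4 = 4.
Row 4 already has 4, which forces r4c5 = 1.
Cage b's pair has quotient 2, which forces r5c5 = 2.
The 3 cells of cage g must have product 20, so r2c4 = 1.
Cage e has sum 7, which forces r3c2 = 2.
Cage d needs product 60, so r3c3 = 5.
The 3 cells of cage d must have product 60; hence r3c4 = 3.
5 is placed in row 3; hence r3c5 = 4.
5 is placed in column 3; hence r5c3 = 1.
1 is placed in column 4, leaving r5c4 = 5.
Cage f needs product 24; hence r1c2 = 1.
Cage f needs product 24; hence r1c3 = 4.
Column 4 now contains 3; hence r1c4 = 2.
4 is placed in column 5; hence r1c5 = 3.
Row 2 now contains 1, so r2c2 = 3.
The 3 cells of cage e must have sum 7, so r2c3 = 2.
4 is placed in column 5, which forces r2c5 = 5.
Row 1 already has 4, so r1c1 = 5.
Row 2 already has 5, leaving r2c1 = 4.
Completed grid: 5 1 4 2 3 / 4 3 2 1 5 / 1 2 5 3 4 / 2 5 3 4 1 / 3 4 1 5 2.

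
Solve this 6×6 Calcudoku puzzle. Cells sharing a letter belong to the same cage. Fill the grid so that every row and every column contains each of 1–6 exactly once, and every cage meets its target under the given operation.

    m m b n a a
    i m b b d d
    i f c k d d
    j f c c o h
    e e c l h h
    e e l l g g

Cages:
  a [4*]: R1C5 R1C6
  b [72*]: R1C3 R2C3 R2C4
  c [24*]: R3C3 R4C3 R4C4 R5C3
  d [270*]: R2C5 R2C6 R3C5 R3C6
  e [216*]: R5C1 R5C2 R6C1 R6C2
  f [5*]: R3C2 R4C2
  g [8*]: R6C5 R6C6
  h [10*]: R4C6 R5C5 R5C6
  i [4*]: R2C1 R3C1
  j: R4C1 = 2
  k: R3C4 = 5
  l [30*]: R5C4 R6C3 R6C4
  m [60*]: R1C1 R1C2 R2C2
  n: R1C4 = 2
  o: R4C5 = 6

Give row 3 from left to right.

4 1 2 5 3 6

Cage n is given; hence R1C4 = 2.
K is a freebie, which forces R3C4 = 5.
J is a freebie, which forces R4C1 = 2.
Cage o is a single given cell, leaving R4C5 = 6.
Cage d has product 270; hence R2C5 = 5.
Cage d has product 270, so R2C6 = 3.
Row 3 now contains 5, leaving R3C2 = 1.
6 is placed in column 5, which forces R3C5 = 3.
Cage d needs product 270, so R3C6 = 6.
The two cells of cage f must have product 5, so R4C2 = 5.
5 is placed in row 4; hence R4C6 = 1.
Cage l has product 30, which forces R6C3 = 5.
Cage m needs product 60, which forces R1C1 = 5.
Cage a's pair has product 4, leaving R1C5 = 1.
1 is placed in column 6; hence R1C6 = 4.
Cage i needs two cells with product 4, leaving R2C1 = 1.
Row 3 already has 1; hence R3C1 = 4.
Cage c needs product 24, leaving R3C3 = 2.
Cage c needs product 24, so R5C3 = 1.
1 is placed in row 5, so R5C4 = 6.
The 3 cells of cage h must have product 10, leaving R5C5 = 2.
Cage h has product 10, leaving R5C6 = 5.
Column 4 now contains 6, which forces R6C4 = 1.
2 is placed in column 5, leaving R6C5 = 4.
Column 6 already has 4; hence R6C6 = 2.
Cage b has product 72, leaving R1C3 = 3.
Cage b needs product 72, so R2C3 = 6.
Column 4 now contains 6; hence R2C4 = 4.
3 is placed in column 3, leaving R4C3 = 4.
Column 4 already has 4, which forces R4C4 = 3.
Row 5 already has 6, which forces R5C1 = 3.
Cage e has product 216, so R5C2 = 4.
Cage e needs product 216; hence R6C1 = 6.
Cage e has product 216; hence R6C2 = 3.
Row 1 already has 3, so R1C2 = 6.
Row 2 now contains 4, leaving R2C2 = 2.
Completed grid: 5 6 3 2 1 4 / 1 2 6 4 5 3 / 4 1 2 5 3 6 / 2 5 4 3 6 1 / 3 4 1 6 2 5 / 6 3 5 1 4 2.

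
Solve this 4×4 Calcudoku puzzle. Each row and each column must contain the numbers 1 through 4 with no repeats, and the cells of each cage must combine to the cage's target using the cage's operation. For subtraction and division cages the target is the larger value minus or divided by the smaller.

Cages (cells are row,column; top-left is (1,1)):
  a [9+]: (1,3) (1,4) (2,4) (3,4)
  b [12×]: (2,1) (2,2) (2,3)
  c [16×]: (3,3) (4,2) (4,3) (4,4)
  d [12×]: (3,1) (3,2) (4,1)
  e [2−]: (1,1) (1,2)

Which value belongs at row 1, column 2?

Cage c has product 16, so (3,3) = 2.
Row 2 needs a 2, and only (2,4) is open for it.
Cage a has sum 9; hence (1,3) = 3.
The 4 cells of cage a must have sum 9; hence (1,4) = 1.
Cage a needs sum 9, so (3,4) = 3.
The 4 cells of cage c must have product 16, which forces (4,2) = 2.
Column 4 already has 1, so (4,4) = 4.
Cage e needs two cells with difference 2; hence (1,1) = 2.
Column 2 already has 2, so (1,2) = 4.
4 is placed in column 2, which forces (3,2) = 1.
Cage d has product 12, leaving (4,1) = 3.
4 is placed in row 4, so (4,3) = 1.
Cage b has product 12; hence (2,1) = 1.
1 is placed in column 2; hence (2,2) = 3.
Column 3 already has 1, leaving (2,3) = 4.
1 is placed in row 3; hence (3,1) = 4.
The full grid is 2 4 3 1 / 1 3 4 2 / 4 1 2 3 / 3 2 1 4.

4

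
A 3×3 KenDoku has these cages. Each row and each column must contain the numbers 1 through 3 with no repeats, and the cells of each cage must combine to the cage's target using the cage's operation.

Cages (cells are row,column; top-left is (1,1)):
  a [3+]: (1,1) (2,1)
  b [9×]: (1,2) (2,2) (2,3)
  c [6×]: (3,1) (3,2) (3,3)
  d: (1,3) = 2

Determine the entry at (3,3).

Cage b needs product 9, so (1,2) = 3.
Cage d is a single given cell, which forces (1,3) = 2.
Cage b needs product 9, which forces (2,2) = 1.
The 3 cells of cage b must have product 9, leaving (2,3) = 3.
1 is placed in column 2, which forces (3,2) = 2.
3 is placed in column 3; hence (3,3) = 1.
Row 1 already has 2, so (1,1) = 1.
Row 2 already has 1, leaving (2,1) = 2.
1 is placed in row 3; hence (3,1) = 3.
The full grid is 1 3 2 / 2 1 3 / 3 2 1.

1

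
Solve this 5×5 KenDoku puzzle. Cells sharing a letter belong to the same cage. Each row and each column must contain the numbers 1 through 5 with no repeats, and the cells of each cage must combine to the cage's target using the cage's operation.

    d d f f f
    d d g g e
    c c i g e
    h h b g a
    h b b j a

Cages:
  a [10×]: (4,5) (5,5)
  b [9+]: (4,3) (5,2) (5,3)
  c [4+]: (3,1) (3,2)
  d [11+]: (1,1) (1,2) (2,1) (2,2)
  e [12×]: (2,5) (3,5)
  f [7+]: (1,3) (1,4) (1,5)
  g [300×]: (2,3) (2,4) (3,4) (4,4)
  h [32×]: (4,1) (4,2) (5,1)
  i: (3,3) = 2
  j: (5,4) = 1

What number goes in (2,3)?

The 4 cells of cage g must have product 300; hence (2,3) = 5.
I is a freebie, so (3,3) = 2.
Cage h needs product 32, leaving (4,1) = 2.
The 3 cells of cage h must have product 32, leaving (4,2) = 4.
2 is placed in row 4, which forces (4,5) = 5.
Cage h has product 32, leaving (5,1) = 4.
Cage j is given, so (5,4) = 1.
Column 5 already has 5; hence (5,5) = 2.
Cage f has sum 7, leaving (1,4) = 2.
The 4 cells of cage g must have product 300, so (2,4) = 4.
Row 2 already has 4, so (2,5) = 3.
Cage g needs product 300, which forces (3,4) = 5.
Column 5 now contains 3, leaving (3,5) = 4.
Cage b needs sum 9, so (4,3) = 1.
Row 4 now contains 5; hence (4,4) = 3.
Cage b needs sum 9; hence (5,2) = 5.
Row 5 already has 1, leaving (5,3) = 3.
The 4 cells of cage d must have sum 11, which forces (1,1) = 5.
Cage d has sum 11, leaving (1,2) = 3.
Column 3 already has 1, leaving (1,3) = 4.
Column 5 already has 4, which forces (1,5) = 1.
Row 2 now contains 3; hence (2,1) = 1.
Cage d has sum 11, so (2,2) = 2.
1 is placed in column 1; hence (3,1) = 3.
Column 2 now contains 3, so (3,2) = 1.
The full grid is 5 3 4 2 1 / 1 2 5 4 3 / 3 1 2 5 4 / 2 4 1 3 5 / 4 5 3 1 2.

5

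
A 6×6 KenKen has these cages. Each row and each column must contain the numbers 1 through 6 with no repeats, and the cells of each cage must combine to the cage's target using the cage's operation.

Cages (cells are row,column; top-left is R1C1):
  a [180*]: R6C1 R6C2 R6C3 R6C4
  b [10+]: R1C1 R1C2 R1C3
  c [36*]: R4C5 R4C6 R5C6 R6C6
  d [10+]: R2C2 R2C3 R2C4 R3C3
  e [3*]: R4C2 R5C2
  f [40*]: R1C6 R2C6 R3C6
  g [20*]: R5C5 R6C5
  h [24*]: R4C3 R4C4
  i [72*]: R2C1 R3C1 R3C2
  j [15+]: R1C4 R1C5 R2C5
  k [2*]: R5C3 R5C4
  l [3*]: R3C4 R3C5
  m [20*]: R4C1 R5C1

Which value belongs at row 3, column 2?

4

Row 3 needs a 5, and only R3C6 is open for it.
Row 4 needs a 5, and only R4C1 is open for it.
Column 1 now contains 5, so R5C1 = 4.
4 is placed in row 5, leaving R5C5 = 5.
Column 5 now contains 5; hence R6C5 = 4.
The 3 cells of cage j must have sum 15; hence R1C4 = 6.
Cage j needs sum 15; hence R1C5 = 3.
Column 5 now contains 4, which forces R2C5 = 6.
3 is placed in column 5, leaving R3C5 = 1.
6 is placed in column 4, so R4C4 = 4.
1 is placed in column 5, leaving R4C5 = 2.
Cage b needs sum 10, which forces R1C1 = 1.
6 is placed in row 2, so R2C1 = 3.
The 3 cells of cage i must have product 72, leaving R3C1 = 6.
Cage i has product 72, which forces R3C2 = 4.
Row 3 now contains 1, which forces R3C4 = 3.
4 is placed in row 4, leaving R4C3 = 6.
Column 1 already has 6, so R6C1 = 2.
2 is placed in row 6, which forces R6C4 = 5.
Column 2 now contains 4, so R1C2 = 5.
Cage b has sum 10; hence R1C3 = 4.
Row 1 now contains 4, which forces R1C6 = 2.
Column 6 already has 2, leaving R2C6 = 4.
3 is placed in row 3, leaving R3C3 = 2.
Column 3 already has 2; hence R5C3 = 1.
1 is placed in row 5, which forces R5C4 = 2.
Cage a has product 180; hence R6C2 = 6.
Row 6 already has 5, which forces R6C3 = 3.
Row 6 now contains 3, so R6C6 = 1.
Cage d needs sum 10; hence R2C2 = 2.
1 is placed in column 3, which forces R2C3 = 5.
2 is placed in column 4, leaving R2C4 = 1.
Cage e's pair has product 3, so R4C2 = 1.
1 is placed in column 6; hence R4C6 = 3.
1 is placed in row 5, which forces R5C2 = 3.
Cage c needs product 36, which forces R5C6 = 6.
Filled in: 1 5 4 6 3 2 / 3 2 5 1 6 4 / 6 4 2 3 1 5 / 5 1 6 4 2 3 / 4 3 1 2 5 6 / 2 6 3 5 4 1.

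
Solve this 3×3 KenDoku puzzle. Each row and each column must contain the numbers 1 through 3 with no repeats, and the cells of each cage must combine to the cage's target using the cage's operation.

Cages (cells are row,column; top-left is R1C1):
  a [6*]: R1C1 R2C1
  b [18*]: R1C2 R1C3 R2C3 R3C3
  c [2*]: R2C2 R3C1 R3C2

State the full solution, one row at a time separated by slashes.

The 4 cells of cage b must have product 18, which forces R1C2 = 3.
The 3 cells of cage c must have product 2, leaving R2C2 = 1.
Cage c needs product 2; hence R3C1 = 1.
The 3 cells of cage c must have product 2, which forces R3C2 = 2.
Row 3 already has 2; hence R3C3 = 3.
Row 1 already has 3; hence R1C1 = 2.
Cage b has product 18, so R1C3 = 1.
Cage a needs two cells with product 6, which forces R2C1 = 3.
Column 3 now contains 3, which forces R2C3 = 2.

2 3 1 / 3 1 2 / 1 2 3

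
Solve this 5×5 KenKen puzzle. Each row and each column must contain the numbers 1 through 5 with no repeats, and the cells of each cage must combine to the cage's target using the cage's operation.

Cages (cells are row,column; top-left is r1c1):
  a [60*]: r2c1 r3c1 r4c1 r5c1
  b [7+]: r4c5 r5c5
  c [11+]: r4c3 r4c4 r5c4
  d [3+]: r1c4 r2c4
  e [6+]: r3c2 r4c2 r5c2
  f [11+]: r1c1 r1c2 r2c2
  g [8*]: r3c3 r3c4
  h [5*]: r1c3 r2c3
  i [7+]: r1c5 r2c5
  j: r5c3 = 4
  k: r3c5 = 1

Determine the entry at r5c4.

Cage k is a single given cell; hence r3c5 = 1.
Cage j is a single given cell, leaving r5c3 = 4.
4 is placed in column 3, which forces r3c3 = 2.
The two cells of cage g must have product 8, which forces r3c4 = 4.
Row 3 now contains 2, so r3c2 = 3.
Row 3 already has 3, leaving r3c1 = 5.
The only place for 3 in row 1 is r1c5.
Cage i's pair has sum 7, which forces r2c5 = 4.
The 4 cells of cage a must have product 60, leaving r4c1 = 4.
Column 1 now contains 4, so r1c1 = 2.
Cage f has sum 11; hence r1c2 = 4.
2 is placed in row 1, which forces r1c4 = 1.
The 3 cells of cage f must have sum 11, so r2c2 = 5.
Row 2 now contains 5, which forces r2c3 = 1.
Column 4 already has 1; hence r2c4 = 2.
Column 4 already has 1; hence r4c4 = 5.
Row 4 already has 5, so r4c5 = 2.
Column 4 already has 5, which forces r5c4 = 3.
2 is placed in column 5, which forces r5c5 = 5.
Row 1 now contains 1; hence r1c3 = 5.
Row 2 already has 1, so r2c1 = 3.
Row 4 already has 2, leaving r4c2 = 1.
Row 4 already has 5, so r4c3 = 3.
Row 5 now contains 3; hence r5c1 = 1.
The 3 cells of cage e must have sum 6; hence r5c2 = 2.
The full grid is 2 4 5 1 3 / 3 5 1 2 4 / 5 3 2 4 1 / 4 1 3 5 2 / 1 2 4 3 5.

3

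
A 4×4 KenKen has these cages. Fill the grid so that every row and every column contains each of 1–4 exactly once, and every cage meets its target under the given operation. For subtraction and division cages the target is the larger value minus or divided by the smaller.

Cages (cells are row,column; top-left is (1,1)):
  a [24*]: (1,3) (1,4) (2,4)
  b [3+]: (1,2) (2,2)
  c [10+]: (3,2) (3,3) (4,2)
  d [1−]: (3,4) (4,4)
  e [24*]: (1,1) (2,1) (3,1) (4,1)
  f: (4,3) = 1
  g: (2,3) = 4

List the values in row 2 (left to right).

1 2 4 3

Cage g is given, so (2,3) = 4.
Column 3 now contains 4, so (3,3) = 3.
Cage f is given, leaving (4,3) = 1.
3 is placed in column 3, leaving (1,3) = 2.
Cage a needs product 24, leaving (1,4) = 4.
Cage a has product 24, which forces (2,4) = 3.
Cage c has sum 10, so (3,2) = 4.
The 3 cells of cage c must have sum 10, leaving (4,2) = 3.
Column 4 already has 3, leaving (4,4) = 2.
The 4 cells of cage e must have product 24, so (1,1) = 3.
2 is placed in row 1; hence (1,2) = 1.
Cage b needs two cells with sum 3, so (2,2) = 2.
2 is placed in column 4, so (3,4) = 1.
Row 4 now contains 2, which forces (4,1) = 4.
2 is placed in row 2, leaving (2,1) = 1.
Row 3 now contains 1, which forces (3,1) = 2.
Completed grid: 3 1 2 4 / 1 2 4 3 / 2 4 3 1 / 4 3 1 2.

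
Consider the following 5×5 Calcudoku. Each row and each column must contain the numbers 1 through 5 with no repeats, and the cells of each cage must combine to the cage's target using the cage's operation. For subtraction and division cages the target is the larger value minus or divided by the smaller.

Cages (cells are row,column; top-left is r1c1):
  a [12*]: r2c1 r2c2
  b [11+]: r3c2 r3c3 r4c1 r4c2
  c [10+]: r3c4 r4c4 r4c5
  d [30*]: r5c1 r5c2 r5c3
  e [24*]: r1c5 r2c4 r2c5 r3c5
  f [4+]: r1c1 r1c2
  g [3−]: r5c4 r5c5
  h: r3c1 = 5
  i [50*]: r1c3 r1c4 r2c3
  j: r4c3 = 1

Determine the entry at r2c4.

1

Cage i has product 50; hence r1c3 = 2.
Cage i needs product 50, which forces r1c4 = 5.
Cage i has product 50, so r2c3 = 5.
Cage h is a single given cell, leaving r3c1 = 5.
J is a freebie, which forces r4c3 = 1.
Column 3 now contains 5, leaving r5c3 = 3.
Column 3 now contains 3, leaving r3c3 = 4.
3 is placed in row 5, so r5c1 = 2.
Cage d needs product 30, leaving r5c2 = 5.
The 4 cells of cage b must have sum 11, so r3c2 = 1.
Column 1 already has 2; hence r4c1 = 4.
Cage b needs sum 11, so r4c2 = 2.
Row 4 already has 2, leaving r4c4 = 3.
3 is placed in row 4, leaving r4c5 = 5.
Cage f needs two cells with sum 4, so r1c1 = 1.
1 is placed in column 2; hence r1c2 = 3.
Row 1 now contains 3, leaving r1c5 = 4.
Column 1 now contains 4, so r2c1 = 3.
Cage a needs two cells with product 12, which forces r2c2 = 4.
3 is placed in column 4, so r3c4 = 2.
Row 3 now contains 2, which forces r3c5 = 3.
4 is placed in column 5; hence r5c5 = 1.
2 is placed in column 4, leaving r2c4 = 1.
Column 5 already has 1, which forces r2c5 = 2.
1 is placed in row 5, leaving r5c4 = 4.
Filled in: 1 3 2 5 4 / 3 4 5 1 2 / 5 1 4 2 3 / 4 2 1 3 5 / 2 5 3 4 1.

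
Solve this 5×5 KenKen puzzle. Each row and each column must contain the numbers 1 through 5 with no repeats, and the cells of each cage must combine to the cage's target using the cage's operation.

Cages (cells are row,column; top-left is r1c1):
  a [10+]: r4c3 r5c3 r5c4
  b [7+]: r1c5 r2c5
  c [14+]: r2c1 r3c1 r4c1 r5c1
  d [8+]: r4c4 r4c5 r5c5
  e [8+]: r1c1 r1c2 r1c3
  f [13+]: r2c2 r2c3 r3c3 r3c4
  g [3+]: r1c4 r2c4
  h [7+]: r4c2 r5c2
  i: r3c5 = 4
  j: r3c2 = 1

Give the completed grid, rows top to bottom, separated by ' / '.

Cage j is a single given cell, which forces r3c2 = 1.
Cage i is given, so r3c5 = 4.
In column 1, 1 can only go at r1c1, so r1c1 = 1.
Row 1 already has 1, which forces r1c4 = 2.
Row 1 now contains 2, leaving r1c5 = 5.
The two cells of cage g must have sum 3, leaving r2c4 = 1.
Column 5 already has 5, which forces r2c5 = 2.
The 4 cells of cage f must have sum 13, leaving r3c3 = 2.
Cage f needs sum 13, so r3c4 = 3.
Cage d has sum 8, which forces r4c4 = 4.
Column 4 now contains 4, leaving r5c4 = 5.
3 is placed in row 3, which forces r3c1 = 5.
Cage a needs sum 10, so r4c3 = 1.
Row 4 now contains 1; hence r4c5 = 3.
Cage a needs sum 10; hence r5c3 = 4.
Column 5 now contains 3, so r5c5 = 1.
Cage e needs sum 8; hence r1c2 = 4.
Column 3 already has 4, which forces r1c3 = 3.
Cage c needs sum 14, leaving r2c1 = 4.
Column 3 already has 3, leaving r2c3 = 5.
Row 4 now contains 3, leaving r4c1 = 2.
Row 4 now contains 3, leaving r4c2 = 5.
The 4 cells of cage c must have sum 14, so r5c1 = 3.
Row 5 now contains 4, leaving r5c2 = 2.
Row 2 already has 5; hence r2c2 = 3.

1 4 3 2 5 / 4 3 5 1 2 / 5 1 2 3 4 / 2 5 1 4 3 / 3 2 4 5 1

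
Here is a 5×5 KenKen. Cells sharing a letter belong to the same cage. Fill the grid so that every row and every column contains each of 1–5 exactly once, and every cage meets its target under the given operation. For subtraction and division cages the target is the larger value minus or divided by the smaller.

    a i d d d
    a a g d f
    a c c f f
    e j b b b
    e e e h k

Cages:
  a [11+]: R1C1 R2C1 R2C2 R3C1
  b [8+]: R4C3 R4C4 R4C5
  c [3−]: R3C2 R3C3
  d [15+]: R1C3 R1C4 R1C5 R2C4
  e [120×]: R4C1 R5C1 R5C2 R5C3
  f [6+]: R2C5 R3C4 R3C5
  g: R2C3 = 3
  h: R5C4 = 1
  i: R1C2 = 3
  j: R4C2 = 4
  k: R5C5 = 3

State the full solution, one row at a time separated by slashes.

1 3 2 5 4 / 5 1 3 4 2 / 4 2 5 3 1 / 3 4 1 2 5 / 2 5 4 1 3

I is a freebie, which forces R1C2 = 3.
Cage g is given; hence R2C3 = 3.
Cage j is given, leaving R4C2 = 4.
Cage h is a single given cell, so R5C4 = 1.
Cage k is a single given cell; hence R5C5 = 3.
Cage f has sum 6, which forces R3C4 = 3.
Cage e needs product 120, which forces R4C1 = 3.
The 4 cells of cage a must have sum 11, so R2C2 = 1.
Row 2 now contains 1, so R2C5 = 2.
2 is placed in column 5, which forces R3C5 = 1.
Column 5 already has 1, which forces R4C5 = 5.
Cage a has sum 11, so R1C1 = 1.
Column 5 now contains 5, which forces R1C5 = 4.
Cage d needs sum 15, leaving R2C4 = 4.
Cage b has sum 8; hence R4C3 = 1.
Row 4 already has 5, which forces R4C4 = 2.
Cage d has sum 15; hence R1C3 = 2.
2 is placed in column 4, leaving R1C4 = 5.
Row 2 already has 4; hence R2C1 = 5.
Cage a has sum 11, so R3C1 = 4.
Column 3 already has 2; hence R3C3 = 5.
4 is placed in column 1, so R5C1 = 2.
Row 5 now contains 2, so R5C2 = 5.
Column 3 now contains 5, so R5C3 = 4.
5 is placed in row 3, leaving R3C2 = 2.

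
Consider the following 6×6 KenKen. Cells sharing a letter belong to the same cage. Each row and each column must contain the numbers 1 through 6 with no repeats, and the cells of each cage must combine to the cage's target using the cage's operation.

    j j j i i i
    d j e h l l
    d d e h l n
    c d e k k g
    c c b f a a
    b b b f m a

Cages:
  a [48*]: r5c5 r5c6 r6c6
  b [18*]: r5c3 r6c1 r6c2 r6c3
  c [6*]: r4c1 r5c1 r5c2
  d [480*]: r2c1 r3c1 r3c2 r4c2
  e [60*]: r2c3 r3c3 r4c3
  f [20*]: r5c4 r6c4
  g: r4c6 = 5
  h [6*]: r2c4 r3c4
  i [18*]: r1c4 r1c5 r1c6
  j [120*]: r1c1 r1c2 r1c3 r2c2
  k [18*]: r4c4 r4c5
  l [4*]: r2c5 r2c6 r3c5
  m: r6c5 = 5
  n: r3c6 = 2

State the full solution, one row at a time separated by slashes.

N is a freebie, so r3c6 = 2.
G is a freebie; hence r4c6 = 5.
M is a freebie, so r6c5 = 5.
Cage l needs product 4, so r2c5 = 4.
Column 6 now contains 2, which forces r2c6 = 1.
Row 3 already has 2, leaving r3c5 = 1.
Cage f needs two cells with product 20, so r5c4 = 5.
Column 5 now contains 4; hence r5c5 = 2.
Row 6 now contains 5, which forces r6c4 = 4.
4 is placed in row 6, leaving r6c6 = 6.
The 3 cells of cage i must have product 18, leaving r1c4 = 1.
The 3 cells of cage i must have product 18, which forces r1c5 = 6.
Column 6 already has 6; hence r1c6 = 3.
Cage h needs two cells with product 6; hence r2c4 = 2.
The 4 cells of cage d must have product 480, leaving r3c1 = 4.
The two cells of cage h must have product 6, leaving r3c4 = 3.
Cage d needs product 480, which forces r4c2 = 4.
Column 4 now contains 3, which forces r4c4 = 6.
Column 5 now contains 6, so r4c5 = 3.
Cage b needs product 18, so r5c3 = 3.
Cage a needs product 48, leaving r5c6 = 4.
The 4 cells of cage j must have product 120, so r1c3 = 4.
Cage j has product 120, which forces r2c2 = 3.
Cage c needs product 6, leaving r4c1 = 1.
Row 4 already has 3, so r4c3 = 2.
The 3 cells of cage c must have product 6, which forces r5c1 = 6.
Row 5 now contains 3, so r5c2 = 1.
Column 2 already has 1, so r6c2 = 2.
Column 3 already has 2, so r6c3 = 1.
Cage j has product 120, so r1c1 = 2.
Column 2 already has 2; hence r1c2 = 5.
Column 1 already has 6, so r2c1 = 5.
Row 2 already has 5, which forces r2c3 = 6.
Cage d needs product 480, which forces r3c2 = 6.
6 is placed in column 3, so r3c3 = 5.
Row 6 already has 2, which forces r6c1 = 3.

2 5 4 1 6 3 / 5 3 6 2 4 1 / 4 6 5 3 1 2 / 1 4 2 6 3 5 / 6 1 3 5 2 4 / 3 2 1 4 5 6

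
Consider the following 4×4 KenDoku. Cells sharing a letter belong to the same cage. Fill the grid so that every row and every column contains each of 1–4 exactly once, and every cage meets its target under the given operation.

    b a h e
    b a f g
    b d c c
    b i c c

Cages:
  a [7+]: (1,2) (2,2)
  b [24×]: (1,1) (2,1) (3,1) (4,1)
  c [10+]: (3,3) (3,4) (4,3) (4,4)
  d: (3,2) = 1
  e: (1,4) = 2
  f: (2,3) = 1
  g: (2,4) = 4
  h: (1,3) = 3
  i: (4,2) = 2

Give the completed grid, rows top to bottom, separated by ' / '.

H is a freebie, so (1,3) = 3.
Cage e is given, so (1,4) = 2.
Cage f is a single given cell, so (2,3) = 1.
G is a freebie, so (2,4) = 4.
D is a freebie, so (3,2) = 1.
Row 3 now contains 1; hence (3,4) = 3.
Cage i is a single given cell; hence (4,2) = 2.
Row 4 already has 2; hence (4,3) = 4.
Column 4 already has 3; hence (4,4) = 1.
Cage b needs product 24, leaving (1,1) = 1.
3 is placed in row 1, so (1,2) = 4.
Cage b has product 24, which forces (2,1) = 2.
4 is placed in row 2, so (2,2) = 3.
Cage b has product 24, leaving (3,1) = 4.
4 is placed in column 3, so (3,3) = 2.
1 is placed in row 4; hence (4,1) = 3.

1 4 3 2 / 2 3 1 4 / 4 1 2 3 / 3 2 4 1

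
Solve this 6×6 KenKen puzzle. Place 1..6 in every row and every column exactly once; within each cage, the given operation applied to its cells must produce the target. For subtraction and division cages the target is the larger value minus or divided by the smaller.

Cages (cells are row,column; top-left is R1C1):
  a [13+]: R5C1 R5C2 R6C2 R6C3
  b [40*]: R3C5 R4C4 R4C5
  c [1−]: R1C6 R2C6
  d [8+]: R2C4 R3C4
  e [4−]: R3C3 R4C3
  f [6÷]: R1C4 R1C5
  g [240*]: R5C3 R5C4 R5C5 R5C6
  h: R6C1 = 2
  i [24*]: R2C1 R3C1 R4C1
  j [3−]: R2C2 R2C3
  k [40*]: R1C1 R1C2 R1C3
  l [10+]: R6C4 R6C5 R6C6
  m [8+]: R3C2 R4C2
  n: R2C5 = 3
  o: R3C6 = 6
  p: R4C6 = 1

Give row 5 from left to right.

3 1 5 6 2 4

Cage n is given, leaving R2C5 = 3.
Cage o is a single given cell, which forces R3C6 = 6.
P is a freebie, so R4C6 = 1.
Cage h is given, so R6C1 = 2.
The only place for 3 in row 1 is R1C6.
Row 4 needs a 3, and only R4C2 is open for it.
Cage m needs two cells with sum 8, leaving R3C2 = 5.
In row 3, 3 can only go at R3C4, so R3C4 = 3.
Cage d's pair has sum 8, which forces R2C4 = 5.
Cage b has product 40, which forces R4C5 = 5.
The two cells of cage e must have difference 4, leaving R3C3 = 2.
2 is placed in row 3, so R3C5 = 4.
5 is placed in row 4; hence R4C3 = 6.
Column 5 already has 4, leaving R6C5 = 1.
Cage l needs sum 10, which forces R6C6 = 5.
Cage k needs product 40, leaving R1C2 = 2.
Cage f needs two cells with quotient 6, leaving R1C4 = 1.
Column 5 already has 1, so R1C5 = 6.
Cage i has product 24; hence R2C1 = 6.
Row 3 now contains 4, leaving R3C1 = 1.
6 is placed in row 4, which forces R4C1 = 4.
Cage b has product 40, leaving R4C4 = 2.
Column 2 already has 2; hence R5C2 = 1.
The 4 cells of cage g must have product 240; hence R5C3 = 5.
Column 5 already has 6; hence R5C5 = 2.
Row 5 already has 2; hence R5C6 = 4.
Row 6 now contains 1; hence R6C4 = 4.
Column 1 already has 4; hence R1C1 = 5.
Column 3 already has 5; hence R1C3 = 4.
1 is placed in column 2, which forces R2C2 = 4.
Cage j's pair has difference 3, so R2C3 = 1.
Column 6 now contains 4, leaving R2C6 = 2.
Row 5 now contains 5, leaving R5C1 = 3.
4 is placed in row 5, so R5C4 = 6.
Row 6 now contains 4; hence R6C2 = 6.
Row 6 now contains 4, so R6C3 = 3.
The full grid is 5 2 4 1 6 3 / 6 4 1 5 3 2 / 1 5 2 3 4 6 / 4 3 6 2 5 1 / 3 1 5 6 2 4 / 2 6 3 4 1 5.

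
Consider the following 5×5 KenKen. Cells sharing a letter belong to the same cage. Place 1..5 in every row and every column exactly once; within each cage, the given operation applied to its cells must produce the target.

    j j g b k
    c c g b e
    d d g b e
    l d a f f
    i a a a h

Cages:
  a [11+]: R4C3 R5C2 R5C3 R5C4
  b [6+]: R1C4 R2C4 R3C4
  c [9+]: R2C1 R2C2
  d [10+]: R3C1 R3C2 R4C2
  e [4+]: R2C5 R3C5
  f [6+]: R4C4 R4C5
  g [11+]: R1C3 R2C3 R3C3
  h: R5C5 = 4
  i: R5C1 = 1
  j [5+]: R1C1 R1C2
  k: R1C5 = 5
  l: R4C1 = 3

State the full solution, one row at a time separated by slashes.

2 3 4 1 5 / 5 4 2 3 1 / 4 1 5 2 3 / 3 5 1 4 2 / 1 2 3 5 4

K is a freebie, which forces R1C5 = 5.
L is a freebie, leaving R4C1 = 3.
Cage i is given, which forces R5C1 = 1.
Cage h is a single given cell, leaving R5C5 = 4.
Cage a needs sum 11, leaving R4C3 = 1.
1 is placed in row 4, which forces R4C5 = 2.
The two cells of cage f must have sum 6; hence R4C4 = 4.
4 is placed in row 4; hence R4C2 = 5.
Cage c's pair has sum 9, so R2C1 = 5.
Column 2 already has 5; hence R2C2 = 4.
Row 2 now contains 4, leaving R2C3 = 2.
Column 3 now contains 2; hence R1C3 = 4.
Cage g needs sum 11, leaving R3C3 = 5.
Column 3 now contains 5, which forces R5C3 = 3.
4 is placed in row 1; hence R1C1 = 2.
The two cells of cage j must have sum 5; hence R1C2 = 3.
Row 1 now contains 3, so R1C4 = 1.
Column 4 now contains 1, so R2C4 = 3.
3 is placed in row 2; hence R2C5 = 1.
2 is placed in column 1, which forces R3C1 = 4.
3 is placed in column 2, which forces R3C2 = 1.
3 is placed in column 4, which forces R3C4 = 2.
Column 5 already has 1; hence R3C5 = 3.
3 is placed in row 5, which forces R5C2 = 2.
The 4 cells of cage a must have sum 11, so R5C4 = 5.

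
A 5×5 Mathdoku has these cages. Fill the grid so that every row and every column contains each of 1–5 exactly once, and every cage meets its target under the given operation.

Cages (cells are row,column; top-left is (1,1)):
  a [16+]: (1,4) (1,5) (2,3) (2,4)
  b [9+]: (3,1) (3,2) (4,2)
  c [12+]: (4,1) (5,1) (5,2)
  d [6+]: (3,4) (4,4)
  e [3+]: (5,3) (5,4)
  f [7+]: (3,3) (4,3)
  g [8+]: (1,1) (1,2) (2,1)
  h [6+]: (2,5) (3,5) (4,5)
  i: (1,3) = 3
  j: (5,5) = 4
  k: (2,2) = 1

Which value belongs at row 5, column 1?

3

I is a freebie, leaving (1,3) = 3.
K is a freebie, which forces (2,2) = 1.
Cage j is a single given cell; hence (5,5) = 4.
The only place for 1 in row 1 is (1,1).
The only place for 1 in column 3 is (5,3).
Row 5 now contains 1, so (5,4) = 2.
Cage c has sum 12; hence (4,1) = 4.
Row 3 needs a 4, and only (3,2) is open for it.
The only place for 4 in row 1 is (1,4).
The 4 cells of cage a must have sum 16, which forces (1,5) = 5.
Row 1 now contains 5, which forces (1,2) = 2.
The 3 cells of cage g must have sum 8, which forces (2,1) = 5.
5 is placed in row 2, which forces (2,4) = 3.
Row 2 now contains 3; hence (2,5) = 2.
Column 2 now contains 2, leaving (4,2) = 3.
3 is placed in row 4; hence (4,5) = 1.
Column 1 already has 5, which forces (5,1) = 3.
Column 2 now contains 3, which forces (5,2) = 5.
Row 2 now contains 2, leaving (2,3) = 4.
Column 1 already has 3, which forces (3,1) = 2.
2 is placed in row 3, leaving (3,3) = 5.
Cage d needs two cells with sum 6, leaving (3,4) = 1.
Column 5 now contains 1, leaving (3,5) = 3.
Column 3 now contains 5; hence (4,3) = 2.
Row 4 already has 1, so (4,4) = 5.
Completed grid: 1 2 3 4 5 / 5 1 4 3 2 / 2 4 5 1 3 / 4 3 2 5 1 / 3 5 1 2 4.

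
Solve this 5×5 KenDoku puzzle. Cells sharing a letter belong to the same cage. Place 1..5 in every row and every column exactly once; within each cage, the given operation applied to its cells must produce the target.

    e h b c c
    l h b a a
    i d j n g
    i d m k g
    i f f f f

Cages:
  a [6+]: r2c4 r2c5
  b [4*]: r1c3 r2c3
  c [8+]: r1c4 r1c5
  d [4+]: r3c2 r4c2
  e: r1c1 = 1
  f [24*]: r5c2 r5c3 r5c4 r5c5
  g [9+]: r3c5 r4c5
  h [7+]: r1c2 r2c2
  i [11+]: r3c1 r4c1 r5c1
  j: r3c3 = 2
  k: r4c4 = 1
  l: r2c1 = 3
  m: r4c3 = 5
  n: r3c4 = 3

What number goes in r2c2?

5

Cage e is a single given cell, so r1c1 = 1.
1 is placed in row 1, leaving r1c3 = 4.
Cage l is given, so r2c1 = 3.
4 is placed in column 3, leaving r2c3 = 1.
Cage j is a single given cell, leaving r3c3 = 2.
N is a freebie, which forces r3c4 = 3.
M is a freebie, so r4c3 = 5.
Cage k is a single given cell; hence r4c4 = 1.
5 is placed in row 4, leaving r4c5 = 4.
Column 3 already has 2, which forces r5c3 = 3.
3 is placed in column 4, which forces r1c4 = 5.
The two cells of cage c must have sum 8, which forces r1c5 = 3.
Cage a needs two cells with sum 6, leaving r2c4 = 4.
The two cells of cage a must have sum 6, so r2c5 = 2.
3 is placed in row 3; hence r3c2 = 1.
4 is placed in column 5, leaving r3c5 = 5.
Row 4 already has 4, leaving r4c1 = 2.
Row 4 now contains 1, so r4c2 = 3.
Column 4 already has 4; hence r5c4 = 2.
2 is placed in column 5, so r5c5 = 1.
3 is placed in row 1, so r1c2 = 2.
Row 2 already has 2, so r2c2 = 5.
Row 3 already has 5, which forces r3c1 = 4.
The 3 cells of cage i must have sum 11, which forces r5c1 = 5.
2 is placed in row 5, leaving r5c2 = 4.
Filled in: 1 2 4 5 3 / 3 5 1 4 2 / 4 1 2 3 5 / 2 3 5 1 4 / 5 4 3 2 1.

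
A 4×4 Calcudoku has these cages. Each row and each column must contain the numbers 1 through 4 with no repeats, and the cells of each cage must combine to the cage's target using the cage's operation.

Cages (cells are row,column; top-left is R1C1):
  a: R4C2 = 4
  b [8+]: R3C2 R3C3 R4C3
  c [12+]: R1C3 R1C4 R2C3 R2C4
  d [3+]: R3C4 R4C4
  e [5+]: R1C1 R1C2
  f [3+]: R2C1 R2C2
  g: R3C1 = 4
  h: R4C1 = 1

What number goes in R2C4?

Cage g is a single given cell; hence R3C1 = 4.
Cage h is a single given cell, so R4C1 = 1.
A is a freebie; hence R4C2 = 4.
1 is placed in row 4; hence R4C4 = 2.
Column 1 now contains 1, which forces R2C1 = 2.
Cage f needs two cells with sum 3, so R2C2 = 1.
Cage b needs sum 8, leaving R3C2 = 3.
Cage b has sum 8; hence R3C3 = 2.
Column 4 now contains 2, leaving R3C4 = 1.
Row 4 already has 2; hence R4C3 = 3.
Column 1 now contains 2, leaving R1C1 = 3.
Column 2 now contains 3; hence R1C2 = 2.
Cage c needs sum 12; hence R1C3 = 1.
The 4 cells of cage c must have sum 12, leaving R1C4 = 4.
Column 3 now contains 3, so R2C3 = 4.
Cage c has sum 12, which forces R2C4 = 3.
The full grid is 3 2 1 4 / 2 1 4 3 / 4 3 2 1 / 1 4 3 2.

3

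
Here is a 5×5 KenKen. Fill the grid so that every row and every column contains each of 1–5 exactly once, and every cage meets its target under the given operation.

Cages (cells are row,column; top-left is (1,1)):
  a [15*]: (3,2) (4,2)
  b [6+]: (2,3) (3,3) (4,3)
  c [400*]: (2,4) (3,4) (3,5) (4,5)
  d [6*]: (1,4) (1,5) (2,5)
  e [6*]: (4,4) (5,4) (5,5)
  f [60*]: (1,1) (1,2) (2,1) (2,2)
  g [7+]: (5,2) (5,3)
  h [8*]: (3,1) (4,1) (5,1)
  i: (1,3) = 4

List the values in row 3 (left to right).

Cage i is given, so (1,3) = 4.
The only place for 5 in column 3 is (5,3).
Cage g needs two cells with sum 7; hence (5,2) = 2.
Cage e needs product 6; hence (4,4) = 2.
Cage h needs product 8, leaving (3,1) = 2.
Cage b needs sum 6, which forces (2,3) = 2.
The 3 cells of cage d must have product 6, so (1,5) = 2.
Row 3 needs a 1, and only (3,3) is open for it.
1 is placed in column 3, so (4,3) = 3.
Cage a's pair has product 15, leaving (3,2) = 3.
3 is placed in row 4, so (4,2) = 5.
Row 4 now contains 5, which forces (4,5) = 4.
5 is placed in column 2, which forces (1,2) = 1.
1 is placed in row 1, leaving (1,4) = 3.
The 4 cells of cage f must have product 60, which forces (2,2) = 4.
Cage c needs product 400, which forces (2,4) = 5.
Cage c has product 400, leaving (3,4) = 4.
Column 5 already has 4, leaving (3,5) = 5.
Row 4 already has 4, which forces (4,1) = 1.
Cage h needs product 8, leaving (5,1) = 4.
3 is placed in column 4, leaving (5,4) = 1.
Row 5 now contains 1, leaving (5,5) = 3.
Row 1 now contains 3; hence (1,1) = 5.
Row 2 already has 5, which forces (2,1) = 3.
3 is placed in column 5, so (2,5) = 1.
The full grid is 5 1 4 3 2 / 3 4 2 5 1 / 2 3 1 4 5 / 1 5 3 2 4 / 4 2 5 1 3.

2 3 1 4 5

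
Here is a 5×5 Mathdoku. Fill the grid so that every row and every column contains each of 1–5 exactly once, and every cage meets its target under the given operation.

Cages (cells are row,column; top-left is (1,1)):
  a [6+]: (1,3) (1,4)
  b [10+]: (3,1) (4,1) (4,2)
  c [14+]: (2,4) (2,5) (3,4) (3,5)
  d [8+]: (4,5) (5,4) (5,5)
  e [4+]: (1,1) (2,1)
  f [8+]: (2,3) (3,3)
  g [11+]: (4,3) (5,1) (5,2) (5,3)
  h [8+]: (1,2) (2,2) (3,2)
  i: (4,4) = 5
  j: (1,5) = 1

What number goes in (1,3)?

4

Cage j is a single given cell, leaving (1,5) = 1.
I is a freebie, so (4,4) = 5.
Row 1 already has 1, so (1,1) = 3.
The two cells of cage e must have sum 4; hence (2,1) = 1.
The 3 cells of cage h must have sum 8, so (3,2) = 1.
The 3 cells of cage b must have sum 10, which forces (4,1) = 2.
The only place for 5 in row 1 is (1,2).
The 3 cells of cage h must have sum 8; hence (2,2) = 2.
Column 2 now contains 2, which forces (5,2) = 3.
Row 5 already has 3, leaving (5,4) = 1.
Cage b has sum 10, which forces (3,1) = 4.
Column 2 already has 3; hence (4,2) = 4.
Cage g has sum 11, leaving (4,3) = 1.
Cage d needs sum 8, leaving (4,5) = 3.
Cage g needs sum 11, so (5,1) = 5.
1 is placed in row 5, leaving (5,3) = 2.
Cage d needs sum 8, which forces (5,5) = 4.
2 is placed in column 3; hence (1,3) = 4.
Cage a's pair has sum 6; hence (1,4) = 2.
The 4 cells of cage c must have sum 14, which forces (2,4) = 4.
4 is placed in column 5; hence (2,5) = 5.
Cage c needs sum 14, leaving (3,4) = 3.
Cage c has sum 14; hence (3,5) = 2.
Row 2 already has 5, so (2,3) = 3.
3 is placed in row 3; hence (3,3) = 5.
Filled in: 3 5 4 2 1 / 1 2 3 4 5 / 4 1 5 3 2 / 2 4 1 5 3 / 5 3 2 1 4.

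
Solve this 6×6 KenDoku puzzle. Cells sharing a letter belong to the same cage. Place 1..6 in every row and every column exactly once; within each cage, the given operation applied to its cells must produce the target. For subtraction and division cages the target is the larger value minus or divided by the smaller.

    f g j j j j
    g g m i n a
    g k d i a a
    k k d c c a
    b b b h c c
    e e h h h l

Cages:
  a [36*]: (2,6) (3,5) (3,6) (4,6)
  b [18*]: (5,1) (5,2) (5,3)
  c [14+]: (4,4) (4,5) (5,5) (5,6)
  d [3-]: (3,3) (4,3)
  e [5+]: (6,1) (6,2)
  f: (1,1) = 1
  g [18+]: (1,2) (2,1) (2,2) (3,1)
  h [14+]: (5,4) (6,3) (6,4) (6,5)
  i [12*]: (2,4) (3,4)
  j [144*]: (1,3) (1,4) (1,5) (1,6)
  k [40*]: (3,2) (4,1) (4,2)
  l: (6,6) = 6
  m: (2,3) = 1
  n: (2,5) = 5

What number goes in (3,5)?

3

Cage f is a single given cell, leaving (1,1) = 1.
M is a freebie, so (2,3) = 1.
Cage n is given; hence (2,5) = 5.
Cage l is given, so (6,6) = 6.
Cage b needs product 18; hence (5,2) = 1.
In row 1, 5 can only go at (1,2), so (1,2) = 5.
The 3 cells of cage k must have product 40, leaving (4,1) = 5.
In row 3, 1 can only go at (3,6), so (3,6) = 1.
The only place for 5 in row 3 is (3,3).
Cage d needs two cells with difference 3, which forces (4,3) = 2.
Cage k needs product 40, leaving (3,2) = 2.
2 is placed in row 4; hence (4,2) = 4.
Row 4 now contains 4, which forces (4,6) = 3.
2 is placed in column 2, so (6,2) = 3.
Row 6 already has 3, so (6,3) = 4.
Column 2 already has 3; hence (2,2) = 6.
Row 6 already has 3, which forces (6,1) = 2.
The 4 cells of cage h must have sum 14; hence (6,4) = 5.
Row 6 already has 2, leaving (6,5) = 1.
Cage c needs sum 14, so (4,4) = 1.
Column 5 now contains 1, so (4,5) = 6.
Cage h needs sum 14, leaving (5,4) = 4.
Row 5 already has 4, which forces (5,6) = 5.
Cage i's pair has product 12, leaving (2,4) = 2.
Cage a has product 36, so (2,6) = 4.
The two cells of cage i must have product 12, so (3,4) = 6.
Column 5 already has 6; hence (3,5) = 3.
Cage c has sum 14; hence (5,5) = 2.
The 4 cells of cage j must have product 144, which forces (1,3) = 6.
Column 4 already has 6, leaving (1,4) = 3.
Column 5 now contains 2; hence (1,5) = 4.
4 is placed in column 6, so (1,6) = 2.
4 is placed in row 2, so (2,1) = 3.
3 is placed in row 3, leaving (3,1) = 4.
3 is placed in column 1, so (5,1) = 6.
Column 3 already has 6, leaving (5,3) = 3.
The full grid is 1 5 6 3 4 2 / 3 6 1 2 5 4 / 4 2 5 6 3 1 / 5 4 2 1 6 3 / 6 1 3 4 2 5 / 2 3 4 5 1 6.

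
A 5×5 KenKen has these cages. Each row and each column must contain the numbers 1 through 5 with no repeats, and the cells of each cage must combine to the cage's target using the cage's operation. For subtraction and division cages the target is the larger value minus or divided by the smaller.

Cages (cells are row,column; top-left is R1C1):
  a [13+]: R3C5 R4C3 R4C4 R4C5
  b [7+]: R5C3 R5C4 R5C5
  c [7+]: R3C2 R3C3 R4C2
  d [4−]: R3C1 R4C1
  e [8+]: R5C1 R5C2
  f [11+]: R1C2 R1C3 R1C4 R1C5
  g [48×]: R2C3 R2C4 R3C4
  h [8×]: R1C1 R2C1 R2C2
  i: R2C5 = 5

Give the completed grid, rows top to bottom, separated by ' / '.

4 3 5 2 1 / 2 1 4 3 5 / 5 2 1 4 3 / 1 4 3 5 2 / 3 5 2 1 4

Cage g needs product 48, so R2C3 = 4.
Cage g has product 48, which forces R2C4 = 3.
I is a freebie; hence R2C5 = 5.
Cage g has product 48, leaving R3C4 = 4.
Cage h has product 8, which forces R1C1 = 4.
Cage b needs sum 7, so R5C5 = 4.
Cage a needs sum 13, so R3C5 = 3.
Cage a needs sum 13, leaving R4C3 = 3.
The 4 cells of cage a must have sum 13; hence R4C4 = 5.
Column 5 already has 4, so R4C5 = 2.
Cage f needs sum 11, which forces R1C2 = 3.
Cage f needs sum 11, so R1C3 = 5.
Cage f needs sum 11, which forces R1C4 = 2.
Column 5 already has 2, leaving R1C5 = 1.
Cage d's pair has difference 4, so R3C1 = 5.
Row 4 now contains 5, leaving R4C1 = 1.
1 is placed in row 4, which forces R4C2 = 4.
Column 1 now contains 5, which forces R5C1 = 3.
Column 2 already has 3, so R5C2 = 5.
Column 4 already has 2, so R5C4 = 1.
1 is placed in column 1, leaving R2C1 = 2.
Cage h needs product 8; hence R2C2 = 1.
Column 2 now contains 1, so R3C2 = 2.
Row 3 now contains 2, so R3C3 = 1.
Row 5 already has 1, leaving R5C3 = 2.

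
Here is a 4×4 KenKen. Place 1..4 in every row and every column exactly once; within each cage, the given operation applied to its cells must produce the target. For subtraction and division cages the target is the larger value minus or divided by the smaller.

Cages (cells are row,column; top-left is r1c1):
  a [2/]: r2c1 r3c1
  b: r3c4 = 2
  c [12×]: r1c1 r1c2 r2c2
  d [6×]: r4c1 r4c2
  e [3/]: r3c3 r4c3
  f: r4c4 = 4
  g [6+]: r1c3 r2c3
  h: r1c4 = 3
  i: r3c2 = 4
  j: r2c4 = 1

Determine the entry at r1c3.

Cage h is a single given cell, leaving r1c4 = 3.
Cage j is a single given cell, so r2c4 = 1.
Cage i is a single given cell, which forces r3c2 = 4.
B is a freebie, so r3c4 = 2.
F is a freebie, which forces r4c4 = 4.
The 3 cells of cage c must have product 12; hence r1c1 = 4.
Column 2 already has 4, so r1c2 = 1.
Row 1 now contains 4, so r1c3 = 2.
Cage a's pair has quotient 2, leaving r2c1 = 2.
Cage c has product 12, which forces r2c2 = 3.
2 is placed in column 3, so r2c3 = 4.
2 is placed in row 3, which forces r3c1 = 1.
Row 3 already has 1, leaving r3c3 = 3.
Column 1 now contains 2; hence r4c1 = 3.
Column 2 now contains 3, which forces r4c2 = 2.
Column 3 now contains 3, leaving r4c3 = 1.
Completed grid: 4 1 2 3 / 2 3 4 1 / 1 4 3 2 / 3 2 1 4.

2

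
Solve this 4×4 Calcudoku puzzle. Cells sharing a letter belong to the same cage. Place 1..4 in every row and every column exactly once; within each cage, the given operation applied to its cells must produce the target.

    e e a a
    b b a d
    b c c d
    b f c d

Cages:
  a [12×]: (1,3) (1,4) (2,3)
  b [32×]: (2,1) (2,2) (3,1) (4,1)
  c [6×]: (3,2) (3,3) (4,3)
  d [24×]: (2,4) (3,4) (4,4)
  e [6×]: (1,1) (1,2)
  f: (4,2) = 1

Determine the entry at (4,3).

Cage b needs product 32, so (2,2) = 4.
Cage f is given; hence (4,2) = 1.
Cage c has product 6, so (3,3) = 1.
Cage b needs product 32, so (2,1) = 1.
In row 1, 1 can only go at (1,4), so (1,4) = 1.
Cage a needs product 12, leaving (1,3) = 4.
Cage a has product 12, so (2,3) = 3.
Row 2 now contains 3; hence (2,4) = 2.
3 is placed in column 3, which forces (4,3) = 2.
Cage b needs product 32, leaving (3,1) = 2.
The 3 cells of cage c must have product 6; hence (3,2) = 3.
Row 3 now contains 3, leaving (3,4) = 4.
Row 4 now contains 2, leaving (4,1) = 4.
Column 4 already has 4, so (4,4) = 3.
Column 1 now contains 2, which forces (1,1) = 3.
Column 2 now contains 3, so (1,2) = 2.
Completed grid: 3 2 4 1 / 1 4 3 2 / 2 3 1 4 / 4 1 2 3.

2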